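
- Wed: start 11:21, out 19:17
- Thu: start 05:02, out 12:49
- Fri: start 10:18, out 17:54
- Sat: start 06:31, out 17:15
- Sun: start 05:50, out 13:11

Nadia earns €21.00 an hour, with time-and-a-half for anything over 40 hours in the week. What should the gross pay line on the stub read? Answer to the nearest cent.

€884.10

Wed: 11:21–19:17 = 7 h 56 min
Thu: 05:02–12:49 = 7 h 47 min
Fri: 10:18–17:54 = 7 h 36 min
Sat: 06:31–17:15 = 10 h 44 min
Sun: 05:50–13:11 = 7 h 21 min
Total worked: 41 h 24 min = 2484 min.
Regular 40 h 0 min = 2400 min at €21.00/h; overtime 1 h 24 min = 84 min at €31.50/h.
Pay = (2400 × €21.00 + 84 × €31.50) ÷ 60 = €884.10.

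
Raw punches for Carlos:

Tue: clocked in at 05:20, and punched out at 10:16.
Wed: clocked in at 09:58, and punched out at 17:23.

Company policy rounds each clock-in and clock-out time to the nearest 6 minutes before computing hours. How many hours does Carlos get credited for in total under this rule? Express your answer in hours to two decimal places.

12.40 hours

Tue: in 05:20→05:18, out 10:16→10:18; 5 h 0 min
Wed: in 09:58→10:00, out 17:23→17:24; 7 h 24 min
Total credited: 12 h 24 min.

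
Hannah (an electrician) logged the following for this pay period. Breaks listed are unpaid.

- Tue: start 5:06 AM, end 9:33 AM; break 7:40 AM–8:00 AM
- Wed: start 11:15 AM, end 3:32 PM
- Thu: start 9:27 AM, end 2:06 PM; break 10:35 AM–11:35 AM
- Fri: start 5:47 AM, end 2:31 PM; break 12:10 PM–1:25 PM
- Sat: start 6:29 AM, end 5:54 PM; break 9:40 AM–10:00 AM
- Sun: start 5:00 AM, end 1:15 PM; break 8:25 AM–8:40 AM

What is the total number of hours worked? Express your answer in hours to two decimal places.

Tue: 5:06 AM–9:33 AM = 4 h 27 min; less 20 min break → 4 h 7 min
Wed: 11:15 AM–3:32 PM = 4 h 17 min
Thu: 9:27 AM–2:06 PM = 4 h 39 min; less 60 min break → 3 h 39 min
Fri: 5:47 AM–2:31 PM = 8 h 44 min; less 75 min break → 7 h 29 min
Sat: 6:29 AM–5:54 PM = 11 h 25 min; less 20 min break → 11 h 5 min
Sun: 5:00 AM–1:15 PM = 8 h 15 min; less 15 min break → 8 h 0 min
Total: 4 h 7 min + 4 h 17 min + 3 h 39 min + 7 h 29 min + 11 h 5 min + 8 h 0 min = 38 h 37 min.

38.62 hours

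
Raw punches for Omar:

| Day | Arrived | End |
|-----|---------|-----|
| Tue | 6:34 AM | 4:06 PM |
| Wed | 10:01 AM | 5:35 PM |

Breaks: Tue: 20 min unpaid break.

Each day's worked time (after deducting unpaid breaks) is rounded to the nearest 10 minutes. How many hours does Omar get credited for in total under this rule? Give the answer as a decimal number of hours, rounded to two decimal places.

16.67 hours

Tue: 6:34 AM–4:06 PM = 9 h 32 min − 20 min = 9 h 12 min → rounds to 9 h 10 min
Wed: 10:01 AM–5:35 PM = 7 h 34 min → rounds to 7 h 30 min
Total credited: 16 h 40 min.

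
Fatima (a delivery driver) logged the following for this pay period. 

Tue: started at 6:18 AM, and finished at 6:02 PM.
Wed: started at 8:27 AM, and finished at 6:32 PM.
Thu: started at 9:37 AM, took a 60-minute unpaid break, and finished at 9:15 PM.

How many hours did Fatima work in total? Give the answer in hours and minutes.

32 h 27 min

Tue: 6:18 AM–6:02 PM = 11 h 44 min
Wed: 8:27 AM–6:32 PM = 10 h 5 min
Thu: 9:37 AM–9:15 PM = 11 h 38 min; less 60 min break → 10 h 38 min
Total: 11 h 44 min + 10 h 5 min + 10 h 38 min = 32 h 27 min.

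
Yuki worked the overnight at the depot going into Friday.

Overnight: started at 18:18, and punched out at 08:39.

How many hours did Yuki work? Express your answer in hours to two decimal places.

14.35 hours

Overnight: 18:18 → midnight = 5 h 42 min; midnight → 08:39 = 8 h 39 min; span 14 h 21 min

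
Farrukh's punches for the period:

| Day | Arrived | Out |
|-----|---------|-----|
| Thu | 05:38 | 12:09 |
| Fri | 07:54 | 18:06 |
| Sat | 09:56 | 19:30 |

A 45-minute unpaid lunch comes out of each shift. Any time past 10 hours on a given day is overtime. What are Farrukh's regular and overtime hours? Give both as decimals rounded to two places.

Thu: 05:38–12:09 = 6 h 31 min; less 45 min break → 5 h 46 min
Fri: 07:54–18:06 = 10 h 12 min; less 45 min break → 9 h 27 min
Sat: 09:56–19:30 = 9 h 34 min; less 45 min break → 8 h 49 min
Thu reg 5 h 46 min / OT 0 h 0 min; Fri reg 9 h 27 min / OT 0 h 0 min; Sat reg 8 h 49 min / OT 0 h 0 min.
Totals: regular 24 h 2 min, overtime 0 h 0 min.

Regular 24.03 hours, overtime 0.00 hours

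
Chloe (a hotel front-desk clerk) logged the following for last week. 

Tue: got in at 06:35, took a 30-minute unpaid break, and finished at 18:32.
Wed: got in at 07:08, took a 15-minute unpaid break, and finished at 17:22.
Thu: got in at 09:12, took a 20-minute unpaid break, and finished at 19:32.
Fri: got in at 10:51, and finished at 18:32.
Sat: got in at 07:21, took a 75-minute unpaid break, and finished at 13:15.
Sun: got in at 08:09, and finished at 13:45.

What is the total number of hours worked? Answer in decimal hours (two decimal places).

49.37 hours

Tue: 06:35–18:32 = 11 h 57 min; less 30 min break → 11 h 27 min
Wed: 07:08–17:22 = 10 h 14 min; less 15 min break → 9 h 59 min
Thu: 09:12–19:32 = 10 h 20 min; less 20 min break → 10 h 0 min
Fri: 10:51–18:32 = 7 h 41 min
Sat: 07:21–13:15 = 5 h 54 min; less 75 min break → 4 h 39 min
Sun: 08:09–13:45 = 5 h 36 min
Total: 11 h 27 min + 9 h 59 min + 10 h 0 min + 7 h 41 min + 4 h 39 min + 5 h 36 min = 49 h 22 min.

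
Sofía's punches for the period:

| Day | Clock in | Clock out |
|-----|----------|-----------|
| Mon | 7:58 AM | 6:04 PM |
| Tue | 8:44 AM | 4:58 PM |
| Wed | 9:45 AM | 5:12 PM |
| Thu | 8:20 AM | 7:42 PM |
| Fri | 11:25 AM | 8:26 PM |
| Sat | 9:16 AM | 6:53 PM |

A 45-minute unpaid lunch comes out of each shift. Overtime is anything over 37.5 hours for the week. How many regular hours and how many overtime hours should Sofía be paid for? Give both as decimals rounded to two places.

Regular 37.50 hours, overtime 13.78 hours

Mon: 7:58 AM–6:04 PM = 10 h 6 min; less 45 min break → 9 h 21 min
Tue: 8:44 AM–4:58 PM = 8 h 14 min; less 45 min break → 7 h 29 min
Wed: 9:45 AM–5:12 PM = 7 h 27 min; less 45 min break → 6 h 42 min
Thu: 8:20 AM–7:42 PM = 11 h 22 min; less 45 min break → 10 h 37 min
Fri: 11:25 AM–8:26 PM = 9 h 1 min; less 45 min break → 8 h 16 min
Sat: 9:16 AM–6:53 PM = 9 h 37 min; less 45 min break → 8 h 52 min
Total worked: 51 h 17 min = 51.28 h.
Threshold 37.5 h → overtime 13 h 47 min, regular 37 h 30 min.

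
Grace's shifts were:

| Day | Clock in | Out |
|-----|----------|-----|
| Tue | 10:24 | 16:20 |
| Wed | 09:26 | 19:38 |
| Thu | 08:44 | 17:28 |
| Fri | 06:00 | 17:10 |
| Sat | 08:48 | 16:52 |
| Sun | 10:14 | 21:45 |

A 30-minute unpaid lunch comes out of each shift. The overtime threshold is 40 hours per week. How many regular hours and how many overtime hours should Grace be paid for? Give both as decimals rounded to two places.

Regular 40.00 hours, overtime 12.62 hours

Tue: 10:24–16:20 = 5 h 56 min; less 30 min break → 5 h 26 min
Wed: 09:26–19:38 = 10 h 12 min; less 30 min break → 9 h 42 min
Thu: 08:44–17:28 = 8 h 44 min; less 30 min break → 8 h 14 min
Fri: 06:00–17:10 = 11 h 10 min; less 30 min break → 10 h 40 min
Sat: 08:48–16:52 = 8 h 4 min; less 30 min break → 7 h 34 min
Sun: 10:14–21:45 = 11 h 31 min; less 30 min break → 11 h 1 min
Total worked: 52 h 37 min = 52.62 h.
Threshold 40 h → overtime 12 h 37 min, regular 40 h 0 min.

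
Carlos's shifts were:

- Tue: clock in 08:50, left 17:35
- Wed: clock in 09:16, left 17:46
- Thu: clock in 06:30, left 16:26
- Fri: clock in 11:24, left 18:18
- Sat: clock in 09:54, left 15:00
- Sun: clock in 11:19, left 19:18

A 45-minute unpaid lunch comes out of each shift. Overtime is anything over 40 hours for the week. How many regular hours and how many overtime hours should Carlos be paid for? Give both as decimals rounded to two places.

Tue: 08:50–17:35 = 8 h 45 min; less 45 min break → 8 h 0 min
Wed: 09:16–17:46 = 8 h 30 min; less 45 min break → 7 h 45 min
Thu: 06:30–16:26 = 9 h 56 min; less 45 min break → 9 h 11 min
Fri: 11:24–18:18 = 6 h 54 min; less 45 min break → 6 h 9 min
Sat: 09:54–15:00 = 5 h 6 min; less 45 min break → 4 h 21 min
Sun: 11:19–19:18 = 7 h 59 min; less 45 min break → 7 h 14 min
Total worked: 42 h 40 min = 42.67 h.
Threshold 40 h → overtime 2 h 40 min, regular 40 h 0 min.

Regular 40.00 hours, overtime 2.67 hours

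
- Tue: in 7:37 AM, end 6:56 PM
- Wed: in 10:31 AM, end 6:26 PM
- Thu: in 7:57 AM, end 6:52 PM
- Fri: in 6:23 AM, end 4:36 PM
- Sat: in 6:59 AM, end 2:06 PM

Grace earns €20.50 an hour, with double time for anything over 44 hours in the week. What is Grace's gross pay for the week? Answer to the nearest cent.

€1044.82

Tue: 7:37 AM–6:56 PM = 11 h 19 min
Wed: 10:31 AM–6:26 PM = 7 h 55 min
Thu: 7:57 AM–6:52 PM = 10 h 55 min
Fri: 6:23 AM–4:36 PM = 10 h 13 min
Sat: 6:59 AM–2:06 PM = 7 h 7 min
Total worked: 47 h 29 min = 2849 min.
Regular 44 h 0 min = 2640 min at €20.50/h; overtime 3 h 29 min = 209 min at €41.00/h.
Pay = (2640 × €20.50 + 209 × €41.00) ÷ 60 = €1044.82.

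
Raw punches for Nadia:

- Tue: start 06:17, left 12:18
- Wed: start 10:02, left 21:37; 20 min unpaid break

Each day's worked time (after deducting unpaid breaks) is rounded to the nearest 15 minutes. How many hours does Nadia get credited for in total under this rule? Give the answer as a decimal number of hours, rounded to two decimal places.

Tue: 06:17–12:18 = 6 h 1 min → rounds to 6 h 0 min
Wed: 10:02–21:37 = 11 h 35 min − 20 min = 11 h 15 min → rounds to 11 h 15 min
Total credited: 17 h 15 min.

17.25 hours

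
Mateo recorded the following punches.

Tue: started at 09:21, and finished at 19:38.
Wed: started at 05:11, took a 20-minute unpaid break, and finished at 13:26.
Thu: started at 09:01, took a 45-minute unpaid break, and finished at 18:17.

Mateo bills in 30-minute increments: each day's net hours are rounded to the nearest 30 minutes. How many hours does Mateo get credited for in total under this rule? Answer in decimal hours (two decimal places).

Tue: 09:21–19:38 = 10 h 17 min → rounds to 10 h 30 min
Wed: 05:11–13:26 = 8 h 15 min − 20 min = 7 h 55 min → rounds to 8 h 0 min
Thu: 09:01–18:17 = 9 h 16 min − 45 min = 8 h 31 min → rounds to 8 h 30 min
Total credited: 27 h 0 min.

27.00 hours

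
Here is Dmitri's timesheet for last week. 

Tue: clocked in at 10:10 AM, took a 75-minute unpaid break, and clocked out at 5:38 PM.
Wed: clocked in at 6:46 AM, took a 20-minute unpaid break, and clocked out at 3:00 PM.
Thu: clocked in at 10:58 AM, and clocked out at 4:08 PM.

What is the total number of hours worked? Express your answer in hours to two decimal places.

19.28 hours

Tue: 10:10 AM–5:38 PM = 7 h 28 min; less 75 min break → 6 h 13 min
Wed: 6:46 AM–3:00 PM = 8 h 14 min; less 20 min break → 7 h 54 min
Thu: 10:58 AM–4:08 PM = 5 h 10 min
Total: 6 h 13 min + 7 h 54 min + 5 h 10 min = 19 h 17 min.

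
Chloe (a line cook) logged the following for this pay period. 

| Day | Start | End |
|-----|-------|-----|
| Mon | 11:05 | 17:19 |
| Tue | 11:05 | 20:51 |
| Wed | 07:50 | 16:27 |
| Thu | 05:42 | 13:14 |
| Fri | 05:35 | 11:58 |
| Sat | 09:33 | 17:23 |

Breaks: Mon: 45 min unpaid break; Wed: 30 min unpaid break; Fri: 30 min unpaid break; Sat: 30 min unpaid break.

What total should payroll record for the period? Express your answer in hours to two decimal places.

Mon: 11:05–17:19 = 6 h 14 min; less 45 min break → 5 h 29 min
Tue: 11:05–20:51 = 9 h 46 min
Wed: 07:50–16:27 = 8 h 37 min; less 30 min break → 8 h 7 min
Thu: 05:42–13:14 = 7 h 32 min
Fri: 05:35–11:58 = 6 h 23 min; less 30 min break → 5 h 53 min
Sat: 09:33–17:23 = 7 h 50 min; less 30 min break → 7 h 20 min
Total: 5 h 29 min + 9 h 46 min + 8 h 7 min + 7 h 32 min + 5 h 53 min + 7 h 20 min = 44 h 7 min.

44.12 hours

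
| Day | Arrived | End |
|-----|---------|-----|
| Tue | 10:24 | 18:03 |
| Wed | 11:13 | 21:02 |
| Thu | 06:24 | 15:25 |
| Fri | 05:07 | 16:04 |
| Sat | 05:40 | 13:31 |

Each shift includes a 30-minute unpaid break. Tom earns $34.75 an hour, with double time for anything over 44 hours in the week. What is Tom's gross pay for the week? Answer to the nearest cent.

Tue: 10:24–18:03 = 7 h 39 min; less 30 min break → 7 h 9 min
Wed: 11:13–21:02 = 9 h 49 min; less 30 min break → 9 h 19 min
Thu: 06:24–15:25 = 9 h 1 min; less 30 min break → 8 h 31 min
Fri: 05:07–16:04 = 10 h 57 min; less 30 min break → 10 h 27 min
Sat: 05:40–13:31 = 7 h 51 min; less 30 min break → 7 h 21 min
Total worked: 42 h 47 min = 2567 min.
Regular 42 h 47 min = 2567 min at $34.75/h; overtime 0 h 0 min = 0 min at $69.50/h.
Pay = (2567 × $34.75 + 0 × $69.50) ÷ 60 = $1486.72.

$1486.72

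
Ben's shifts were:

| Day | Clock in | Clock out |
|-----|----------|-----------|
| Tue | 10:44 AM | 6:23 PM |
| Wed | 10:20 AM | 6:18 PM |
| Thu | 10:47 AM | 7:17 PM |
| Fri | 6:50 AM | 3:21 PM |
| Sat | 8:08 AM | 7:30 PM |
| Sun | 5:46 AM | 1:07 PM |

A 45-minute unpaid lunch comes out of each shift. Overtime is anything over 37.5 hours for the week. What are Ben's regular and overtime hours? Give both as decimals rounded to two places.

Tue: 10:44 AM–6:23 PM = 7 h 39 min; less 45 min break → 6 h 54 min
Wed: 10:20 AM–6:18 PM = 7 h 58 min; less 45 min break → 7 h 13 min
Thu: 10:47 AM–7:17 PM = 8 h 30 min; less 45 min break → 7 h 45 min
Fri: 6:50 AM–3:21 PM = 8 h 31 min; less 45 min break → 7 h 46 min
Sat: 8:08 AM–7:30 PM = 11 h 22 min; less 45 min break → 10 h 37 min
Sun: 5:46 AM–1:07 PM = 7 h 21 min; less 45 min break → 6 h 36 min
Total worked: 46 h 51 min = 46.85 h.
Threshold 37.5 h → overtime 9 h 21 min, regular 37 h 30 min.

Regular 37.50 hours, overtime 9.35 hours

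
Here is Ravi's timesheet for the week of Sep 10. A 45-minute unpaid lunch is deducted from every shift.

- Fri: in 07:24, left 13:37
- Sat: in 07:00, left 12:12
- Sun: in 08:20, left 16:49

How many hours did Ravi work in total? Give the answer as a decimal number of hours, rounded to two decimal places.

Fri: 07:24–13:37 = 6 h 13 min; less 45 min break → 5 h 28 min
Sat: 07:00–12:12 = 5 h 12 min; less 45 min break → 4 h 27 min
Sun: 08:20–16:49 = 8 h 29 min; less 45 min break → 7 h 44 min
Total: 5 h 28 min + 4 h 27 min + 7 h 44 min = 17 h 39 min.

17.65 hours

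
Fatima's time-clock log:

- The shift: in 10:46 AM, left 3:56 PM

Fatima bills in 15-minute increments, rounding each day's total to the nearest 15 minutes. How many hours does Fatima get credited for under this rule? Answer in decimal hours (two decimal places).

The shift: 10:46 AM–3:56 PM = 5 h 10 min → rounds to 5 h 15 min

5.25 hours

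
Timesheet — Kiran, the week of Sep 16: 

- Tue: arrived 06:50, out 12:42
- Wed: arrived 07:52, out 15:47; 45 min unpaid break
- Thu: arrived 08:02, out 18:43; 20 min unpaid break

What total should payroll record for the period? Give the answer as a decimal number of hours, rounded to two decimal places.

Tue: 06:50–12:42 = 5 h 52 min
Wed: 07:52–15:47 = 7 h 55 min; less 45 min break → 7 h 10 min
Thu: 08:02–18:43 = 10 h 41 min; less 20 min break → 10 h 21 min
Total: 5 h 52 min + 7 h 10 min + 10 h 21 min = 23 h 23 min.

23.38 hours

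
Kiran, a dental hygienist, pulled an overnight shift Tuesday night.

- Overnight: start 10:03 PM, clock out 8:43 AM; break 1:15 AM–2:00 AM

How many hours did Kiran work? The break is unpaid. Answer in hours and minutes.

9 h 55 min

Overnight: 10:03 PM → midnight = 1 h 57 min; midnight → 8:43 AM = 8 h 43 min; span 10 h 40 min; less 45 min break → 9 h 55 min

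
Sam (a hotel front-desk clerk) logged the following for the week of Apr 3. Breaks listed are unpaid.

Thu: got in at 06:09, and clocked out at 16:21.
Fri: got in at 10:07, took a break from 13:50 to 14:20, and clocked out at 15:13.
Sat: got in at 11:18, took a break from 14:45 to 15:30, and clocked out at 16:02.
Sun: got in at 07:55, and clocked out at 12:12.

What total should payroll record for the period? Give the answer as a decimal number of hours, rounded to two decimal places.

Thu: 06:09–16:21 = 10 h 12 min
Fri: 10:07–15:13 = 5 h 6 min; less 30 min break → 4 h 36 min
Sat: 11:18–16:02 = 4 h 44 min; less 45 min break → 3 h 59 min
Sun: 07:55–12:12 = 4 h 17 min
Total: 10 h 12 min + 4 h 36 min + 3 h 59 min + 4 h 17 min = 23 h 4 min.

23.07 hours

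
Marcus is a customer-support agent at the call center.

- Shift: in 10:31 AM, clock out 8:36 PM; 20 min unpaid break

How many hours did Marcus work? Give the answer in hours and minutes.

9 h 45 min

Shift: 10:31 AM–8:36 PM = 10 h 5 min; less 20 min break → 9 h 45 min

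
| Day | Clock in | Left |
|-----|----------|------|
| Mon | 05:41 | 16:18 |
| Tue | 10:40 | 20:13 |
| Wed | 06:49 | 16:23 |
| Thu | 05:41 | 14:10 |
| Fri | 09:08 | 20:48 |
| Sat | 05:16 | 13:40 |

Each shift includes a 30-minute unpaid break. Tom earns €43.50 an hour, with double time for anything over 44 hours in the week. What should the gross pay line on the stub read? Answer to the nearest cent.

€2895.65

Mon: 05:41–16:18 = 10 h 37 min; less 30 min break → 10 h 7 min
Tue: 10:40–20:13 = 9 h 33 min; less 30 min break → 9 h 3 min
Wed: 06:49–16:23 = 9 h 34 min; less 30 min break → 9 h 4 min
Thu: 05:41–14:10 = 8 h 29 min; less 30 min break → 7 h 59 min
Fri: 09:08–20:48 = 11 h 40 min; less 30 min break → 11 h 10 min
Sat: 05:16–13:40 = 8 h 24 min; less 30 min break → 7 h 54 min
Total worked: 55 h 17 min = 3317 min.
Regular 44 h 0 min = 2640 min at €43.50/h; overtime 11 h 17 min = 677 min at €87.00/h.
Pay = (2640 × €43.50 + 677 × €87.00) ÷ 60 = €2895.65.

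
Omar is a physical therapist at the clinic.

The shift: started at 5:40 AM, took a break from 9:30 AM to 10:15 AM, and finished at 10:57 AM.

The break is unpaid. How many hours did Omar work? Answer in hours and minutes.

4 h 32 min

The shift: 5:40 AM–10:57 AM = 5 h 17 min; less 45 min break → 4 h 32 min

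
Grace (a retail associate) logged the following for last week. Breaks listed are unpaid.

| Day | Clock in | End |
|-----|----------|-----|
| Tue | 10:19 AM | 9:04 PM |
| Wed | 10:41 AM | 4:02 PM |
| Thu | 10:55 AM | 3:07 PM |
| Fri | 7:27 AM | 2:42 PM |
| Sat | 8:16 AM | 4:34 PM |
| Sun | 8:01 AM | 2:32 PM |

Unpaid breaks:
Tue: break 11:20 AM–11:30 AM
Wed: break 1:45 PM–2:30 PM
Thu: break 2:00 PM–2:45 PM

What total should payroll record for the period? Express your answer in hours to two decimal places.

40.70 hours

Tue: 10:19 AM–9:04 PM = 10 h 45 min; less 10 min break → 10 h 35 min
Wed: 10:41 AM–4:02 PM = 5 h 21 min; less 45 min break → 4 h 36 min
Thu: 10:55 AM–3:07 PM = 4 h 12 min; less 45 min break → 3 h 27 min
Fri: 7:27 AM–2:42 PM = 7 h 15 min
Sat: 8:16 AM–4:34 PM = 8 h 18 min
Sun: 8:01 AM–2:32 PM = 6 h 31 min
Total: 10 h 35 min + 4 h 36 min + 3 h 27 min + 7 h 15 min + 8 h 18 min + 6 h 31 min = 40 h 42 min.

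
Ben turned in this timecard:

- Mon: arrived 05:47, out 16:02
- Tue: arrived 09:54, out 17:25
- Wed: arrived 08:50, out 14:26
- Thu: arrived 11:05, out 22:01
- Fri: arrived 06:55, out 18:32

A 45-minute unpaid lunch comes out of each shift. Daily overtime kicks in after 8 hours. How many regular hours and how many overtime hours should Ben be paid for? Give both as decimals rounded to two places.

Regular 35.62 hours, overtime 6.55 hours

Mon: 05:47–16:02 = 10 h 15 min; less 45 min break → 9 h 30 min
Tue: 09:54–17:25 = 7 h 31 min; less 45 min break → 6 h 46 min
Wed: 08:50–14:26 = 5 h 36 min; less 45 min break → 4 h 51 min
Thu: 11:05–22:01 = 10 h 56 min; less 45 min break → 10 h 11 min
Fri: 06:55–18:32 = 11 h 37 min; less 45 min break → 10 h 52 min
Mon reg 8 h 0 min / OT 1 h 30 min; Tue reg 6 h 46 min / OT 0 h 0 min; Wed reg 4 h 51 min / OT 0 h 0 min; Thu reg 8 h 0 min / OT 2 h 11 min; Fri reg 8 h 0 min / OT 2 h 52 min.
Totals: regular 35 h 37 min, overtime 6 h 33 min.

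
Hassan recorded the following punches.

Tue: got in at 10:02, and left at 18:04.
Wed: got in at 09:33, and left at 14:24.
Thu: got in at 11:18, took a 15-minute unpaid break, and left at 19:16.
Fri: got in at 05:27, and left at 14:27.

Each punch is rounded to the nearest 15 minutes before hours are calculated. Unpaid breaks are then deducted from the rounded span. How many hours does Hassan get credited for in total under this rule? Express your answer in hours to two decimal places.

29.75 hours

Tue: in 10:02→10:00, out 18:04→18:00; 8 h 0 min
Wed: in 09:33→09:30, out 14:24→14:30; 5 h 0 min
Thu: in 11:18→11:15, out 19:16→19:15; 8 h 0 min − 15 min = 7 h 45 min
Fri: in 05:27→05:30, out 14:27→14:30; 9 h 0 min
Total credited: 29 h 45 min.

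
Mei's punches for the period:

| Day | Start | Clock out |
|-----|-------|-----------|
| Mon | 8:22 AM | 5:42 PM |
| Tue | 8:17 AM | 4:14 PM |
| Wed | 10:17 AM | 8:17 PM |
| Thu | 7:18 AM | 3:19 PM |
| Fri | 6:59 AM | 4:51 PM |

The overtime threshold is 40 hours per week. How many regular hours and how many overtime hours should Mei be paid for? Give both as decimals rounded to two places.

Mon: 8:22 AM–5:42 PM = 9 h 20 min
Tue: 8:17 AM–4:14 PM = 7 h 57 min
Wed: 10:17 AM–8:17 PM = 10 h 0 min
Thu: 7:18 AM–3:19 PM = 8 h 1 min
Fri: 6:59 AM–4:51 PM = 9 h 52 min
Total worked: 45 h 10 min = 45.17 h.
Threshold 40 h → overtime 5 h 10 min, regular 40 h 0 min.

Regular 40.00 hours, overtime 5.17 hours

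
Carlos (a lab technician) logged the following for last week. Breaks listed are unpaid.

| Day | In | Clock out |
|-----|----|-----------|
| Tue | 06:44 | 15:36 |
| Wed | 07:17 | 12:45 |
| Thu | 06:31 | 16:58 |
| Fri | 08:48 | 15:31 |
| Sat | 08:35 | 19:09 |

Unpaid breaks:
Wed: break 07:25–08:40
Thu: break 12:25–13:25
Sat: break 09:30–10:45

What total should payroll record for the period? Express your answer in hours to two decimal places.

Tue: 06:44–15:36 = 8 h 52 min
Wed: 07:17–12:45 = 5 h 28 min; less 75 min break → 4 h 13 min
Thu: 06:31–16:58 = 10 h 27 min; less 60 min break → 9 h 27 min
Fri: 08:48–15:31 = 6 h 43 min
Sat: 08:35–19:09 = 10 h 34 min; less 75 min break → 9 h 19 min
Total: 8 h 52 min + 4 h 13 min + 9 h 27 min + 6 h 43 min + 9 h 19 min = 38 h 34 min.

38.57 hours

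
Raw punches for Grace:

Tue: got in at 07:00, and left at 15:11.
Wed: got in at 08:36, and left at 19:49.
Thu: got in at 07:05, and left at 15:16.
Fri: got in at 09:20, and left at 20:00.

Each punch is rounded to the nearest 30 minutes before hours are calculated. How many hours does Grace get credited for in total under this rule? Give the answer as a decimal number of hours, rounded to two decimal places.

38.50 hours

Tue: in 07:00→07:00, out 15:11→15:00; 8 h 0 min
Wed: in 08:36→08:30, out 19:49→20:00; 11 h 30 min
Thu: in 07:05→07:00, out 15:16→15:30; 8 h 30 min
Fri: in 09:20→09:30, out 20:00→20:00; 10 h 30 min
Total credited: 38 h 30 min.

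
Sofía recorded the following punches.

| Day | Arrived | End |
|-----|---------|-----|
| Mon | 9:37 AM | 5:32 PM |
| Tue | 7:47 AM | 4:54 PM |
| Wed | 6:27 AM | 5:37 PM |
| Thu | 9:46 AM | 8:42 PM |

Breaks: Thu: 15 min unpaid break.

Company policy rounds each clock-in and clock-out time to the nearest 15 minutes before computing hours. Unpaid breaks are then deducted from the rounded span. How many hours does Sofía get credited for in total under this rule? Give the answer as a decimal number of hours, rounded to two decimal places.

39.00 hours

Mon: in 9:37 AM→9:30 AM, out 5:32 PM→5:30 PM; 8 h 0 min
Tue: in 7:47 AM→7:45 AM, out 4:54 PM→5:00 PM; 9 h 15 min
Wed: in 6:27 AM→6:30 AM, out 5:37 PM→5:30 PM; 11 h 0 min
Thu: in 9:46 AM→9:45 AM, out 8:42 PM→8:45 PM; 11 h 0 min − 15 min = 10 h 45 min
Total credited: 39 h 0 min.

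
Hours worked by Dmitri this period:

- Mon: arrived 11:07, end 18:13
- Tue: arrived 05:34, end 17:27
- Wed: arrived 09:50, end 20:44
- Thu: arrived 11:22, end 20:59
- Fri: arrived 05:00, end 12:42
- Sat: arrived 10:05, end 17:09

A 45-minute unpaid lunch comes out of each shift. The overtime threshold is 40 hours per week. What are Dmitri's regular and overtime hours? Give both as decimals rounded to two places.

Regular 40.00 hours, overtime 9.77 hours

Mon: 11:07–18:13 = 7 h 6 min; less 45 min break → 6 h 21 min
Tue: 05:34–17:27 = 11 h 53 min; less 45 min break → 11 h 8 min
Wed: 09:50–20:44 = 10 h 54 min; less 45 min break → 10 h 9 min
Thu: 11:22–20:59 = 9 h 37 min; less 45 min break → 8 h 52 min
Fri: 05:00–12:42 = 7 h 42 min; less 45 min break → 6 h 57 min
Sat: 10:05–17:09 = 7 h 4 min; less 45 min break → 6 h 19 min
Total worked: 49 h 46 min = 49.77 h.
Threshold 40 h → overtime 9 h 46 min, regular 40 h 0 min.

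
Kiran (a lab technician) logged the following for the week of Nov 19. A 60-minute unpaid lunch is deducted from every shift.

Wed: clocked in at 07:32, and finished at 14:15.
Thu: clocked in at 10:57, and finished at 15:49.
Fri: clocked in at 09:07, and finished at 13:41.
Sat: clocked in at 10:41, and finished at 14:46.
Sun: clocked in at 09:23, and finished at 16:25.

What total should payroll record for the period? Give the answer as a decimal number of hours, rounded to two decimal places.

Wed: 07:32–14:15 = 6 h 43 min; less 60 min break → 5 h 43 min
Thu: 10:57–15:49 = 4 h 52 min; less 60 min break → 3 h 52 min
Fri: 09:07–13:41 = 4 h 34 min; less 60 min break → 3 h 34 min
Sat: 10:41–14:46 = 4 h 5 min; less 60 min break → 3 h 5 min
Sun: 09:23–16:25 = 7 h 2 min; less 60 min break → 6 h 2 min
Total: 5 h 43 min + 3 h 52 min + 3 h 34 min + 3 h 5 min + 6 h 2 min = 22 h 16 min.

22.27 hours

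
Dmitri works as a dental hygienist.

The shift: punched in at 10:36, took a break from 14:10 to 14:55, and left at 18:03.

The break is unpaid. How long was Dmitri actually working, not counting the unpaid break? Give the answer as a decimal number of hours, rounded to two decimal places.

The shift: 10:36–18:03 = 7 h 27 min; less 45 min break → 6 h 42 min

6.70 hours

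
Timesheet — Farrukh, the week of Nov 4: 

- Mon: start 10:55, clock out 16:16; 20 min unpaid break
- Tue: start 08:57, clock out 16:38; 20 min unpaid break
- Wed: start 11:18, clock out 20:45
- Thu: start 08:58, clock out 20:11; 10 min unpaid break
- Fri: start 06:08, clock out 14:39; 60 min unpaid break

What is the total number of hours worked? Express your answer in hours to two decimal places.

Mon: 10:55–16:16 = 5 h 21 min; less 20 min break → 5 h 1 min
Tue: 08:57–16:38 = 7 h 41 min; less 20 min break → 7 h 21 min
Wed: 11:18–20:45 = 9 h 27 min
Thu: 08:58–20:11 = 11 h 13 min; less 10 min break → 11 h 3 min
Fri: 06:08–14:39 = 8 h 31 min; less 60 min break → 7 h 31 min
Total: 5 h 1 min + 7 h 21 min + 9 h 27 min + 11 h 3 min + 7 h 31 min = 40 h 23 min.

40.38 hours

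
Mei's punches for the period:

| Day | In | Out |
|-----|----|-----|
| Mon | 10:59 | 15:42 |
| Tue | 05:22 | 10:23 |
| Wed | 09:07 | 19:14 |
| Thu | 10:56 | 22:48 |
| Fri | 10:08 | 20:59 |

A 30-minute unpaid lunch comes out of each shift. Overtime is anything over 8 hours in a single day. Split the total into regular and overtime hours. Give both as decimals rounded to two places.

Regular 32.73 hours, overtime 7.33 hours

Mon: 10:59–15:42 = 4 h 43 min; less 30 min break → 4 h 13 min
Tue: 05:22–10:23 = 5 h 1 min; less 30 min break → 4 h 31 min
Wed: 09:07–19:14 = 10 h 7 min; less 30 min break → 9 h 37 min
Thu: 10:56–22:48 = 11 h 52 min; less 30 min break → 11 h 22 min
Fri: 10:08–20:59 = 10 h 51 min; less 30 min break → 10 h 21 min
Mon reg 4 h 13 min / OT 0 h 0 min; Tue reg 4 h 31 min / OT 0 h 0 min; Wed reg 8 h 0 min / OT 1 h 37 min; Thu reg 8 h 0 min / OT 3 h 22 min; Fri reg 8 h 0 min / OT 2 h 21 min.
Totals: regular 32 h 44 min, overtime 7 h 20 min.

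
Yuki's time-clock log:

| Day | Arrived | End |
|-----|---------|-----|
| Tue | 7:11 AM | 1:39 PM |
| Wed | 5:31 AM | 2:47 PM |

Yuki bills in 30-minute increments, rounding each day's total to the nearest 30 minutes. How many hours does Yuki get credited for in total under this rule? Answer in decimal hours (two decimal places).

Tue: 7:11 AM–1:39 PM = 6 h 28 min → rounds to 6 h 30 min
Wed: 5:31 AM–2:47 PM = 9 h 16 min → rounds to 9 h 30 min
Total credited: 16 h 0 min.

16.00 hours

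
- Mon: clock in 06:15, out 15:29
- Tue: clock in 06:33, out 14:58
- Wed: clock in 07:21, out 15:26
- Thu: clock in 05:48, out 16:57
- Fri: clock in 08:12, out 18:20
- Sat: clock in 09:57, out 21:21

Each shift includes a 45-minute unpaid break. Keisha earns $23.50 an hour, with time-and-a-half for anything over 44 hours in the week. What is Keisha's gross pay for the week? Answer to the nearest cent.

$1383.56

Mon: 06:15–15:29 = 9 h 14 min; less 45 min break → 8 h 29 min
Tue: 06:33–14:58 = 8 h 25 min; less 45 min break → 7 h 40 min
Wed: 07:21–15:26 = 8 h 5 min; less 45 min break → 7 h 20 min
Thu: 05:48–16:57 = 11 h 9 min; less 45 min break → 10 h 24 min
Fri: 08:12–18:20 = 10 h 8 min; less 45 min break → 9 h 23 min
Sat: 09:57–21:21 = 11 h 24 min; less 45 min break → 10 h 39 min
Total worked: 53 h 55 min = 3235 min.
Regular 44 h 0 min = 2640 min at $23.50/h; overtime 9 h 55 min = 595 min at $35.25/h.
Pay = (2640 × $23.50 + 595 × $35.25) ÷ 60 = $1383.56.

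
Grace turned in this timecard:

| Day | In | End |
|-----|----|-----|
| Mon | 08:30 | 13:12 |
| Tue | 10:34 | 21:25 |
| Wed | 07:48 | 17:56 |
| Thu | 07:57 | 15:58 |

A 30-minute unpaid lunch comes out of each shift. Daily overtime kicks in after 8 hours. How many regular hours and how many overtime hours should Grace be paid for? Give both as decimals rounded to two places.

Regular 27.72 hours, overtime 3.98 hours

Mon: 08:30–13:12 = 4 h 42 min; less 30 min break → 4 h 12 min
Tue: 10:34–21:25 = 10 h 51 min; less 30 min break → 10 h 21 min
Wed: 07:48–17:56 = 10 h 8 min; less 30 min break → 9 h 38 min
Thu: 07:57–15:58 = 8 h 1 min; less 30 min break → 7 h 31 min
Mon reg 4 h 12 min / OT 0 h 0 min; Tue reg 8 h 0 min / OT 2 h 21 min; Wed reg 8 h 0 min / OT 1 h 38 min; Thu reg 7 h 31 min / OT 0 h 0 min.
Totals: regular 27 h 43 min, overtime 3 h 59 min.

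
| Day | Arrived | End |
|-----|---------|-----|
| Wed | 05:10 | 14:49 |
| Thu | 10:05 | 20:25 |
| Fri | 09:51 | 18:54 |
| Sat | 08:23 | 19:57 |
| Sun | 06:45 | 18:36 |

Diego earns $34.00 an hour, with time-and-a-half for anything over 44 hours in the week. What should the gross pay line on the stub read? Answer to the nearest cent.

$1926.95

Wed: 05:10–14:49 = 9 h 39 min
Thu: 10:05–20:25 = 10 h 20 min
Fri: 09:51–18:54 = 9 h 3 min
Sat: 08:23–19:57 = 11 h 34 min
Sun: 06:45–18:36 = 11 h 51 min
Total worked: 52 h 27 min = 3147 min.
Regular 44 h 0 min = 2640 min at $34.00/h; overtime 8 h 27 min = 507 min at $51.00/h.
Pay = (2640 × $34.00 + 507 × $51.00) ÷ 60 = $1926.95.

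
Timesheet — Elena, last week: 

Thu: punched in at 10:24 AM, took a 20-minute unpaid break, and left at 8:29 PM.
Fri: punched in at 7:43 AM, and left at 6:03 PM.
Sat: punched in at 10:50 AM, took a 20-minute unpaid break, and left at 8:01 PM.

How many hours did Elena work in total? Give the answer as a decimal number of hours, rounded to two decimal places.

28.93 hours

Thu: 10:24 AM–8:29 PM = 10 h 5 min; less 20 min break → 9 h 45 min
Fri: 7:43 AM–6:03 PM = 10 h 20 min
Sat: 10:50 AM–8:01 PM = 9 h 11 min; less 20 min break → 8 h 51 min
Total: 9 h 45 min + 10 h 20 min + 8 h 51 min = 28 h 56 min.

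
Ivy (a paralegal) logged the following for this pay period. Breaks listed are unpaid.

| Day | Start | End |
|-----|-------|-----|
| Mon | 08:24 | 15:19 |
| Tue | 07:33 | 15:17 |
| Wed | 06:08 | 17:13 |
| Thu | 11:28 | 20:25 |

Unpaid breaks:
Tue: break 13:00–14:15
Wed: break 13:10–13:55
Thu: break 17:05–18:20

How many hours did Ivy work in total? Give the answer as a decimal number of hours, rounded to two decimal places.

31.43 hours

Mon: 08:24–15:19 = 6 h 55 min
Tue: 07:33–15:17 = 7 h 44 min; less 75 min break → 6 h 29 min
Wed: 06:08–17:13 = 11 h 5 min; less 45 min break → 10 h 20 min
Thu: 11:28–20:25 = 8 h 57 min; less 75 min break → 7 h 42 min
Total: 6 h 55 min + 6 h 29 min + 10 h 20 min + 7 h 42 min = 31 h 26 min.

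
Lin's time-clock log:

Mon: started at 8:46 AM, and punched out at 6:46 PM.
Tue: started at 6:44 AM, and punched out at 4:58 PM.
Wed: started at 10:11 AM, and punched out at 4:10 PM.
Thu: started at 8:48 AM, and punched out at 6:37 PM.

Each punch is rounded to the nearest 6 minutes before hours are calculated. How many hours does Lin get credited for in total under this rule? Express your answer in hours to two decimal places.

Mon: in 8:46 AM→8:48 AM, out 6:46 PM→6:48 PM; 10 h 0 min
Tue: in 6:44 AM→6:42 AM, out 4:58 PM→5:00 PM; 10 h 18 min
Wed: in 10:11 AM→10:12 AM, out 4:10 PM→4:12 PM; 6 h 0 min
Thu: in 8:48 AM→8:48 AM, out 6:37 PM→6:36 PM; 9 h 48 min
Total credited: 36 h 6 min.

36.10 hours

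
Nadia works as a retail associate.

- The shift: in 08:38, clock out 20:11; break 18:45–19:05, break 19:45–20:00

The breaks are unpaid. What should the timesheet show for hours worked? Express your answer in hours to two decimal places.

The shift: 08:38–20:11 = 11 h 33 min; less 35 min break → 10 h 58 min

10.97 hours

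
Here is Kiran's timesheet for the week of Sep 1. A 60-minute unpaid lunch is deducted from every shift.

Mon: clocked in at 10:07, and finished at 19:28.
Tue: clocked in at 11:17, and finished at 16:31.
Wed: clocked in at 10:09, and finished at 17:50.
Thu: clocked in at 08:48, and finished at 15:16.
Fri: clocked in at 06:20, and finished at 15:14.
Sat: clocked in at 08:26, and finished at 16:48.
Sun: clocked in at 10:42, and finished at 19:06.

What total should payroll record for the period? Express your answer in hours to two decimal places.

47.40 hours

Mon: 10:07–19:28 = 9 h 21 min; less 60 min break → 8 h 21 min
Tue: 11:17–16:31 = 5 h 14 min; less 60 min break → 4 h 14 min
Wed: 10:09–17:50 = 7 h 41 min; less 60 min break → 6 h 41 min
Thu: 08:48–15:16 = 6 h 28 min; less 60 min break → 5 h 28 min
Fri: 06:20–15:14 = 8 h 54 min; less 60 min break → 7 h 54 min
Sat: 08:26–16:48 = 8 h 22 min; less 60 min break → 7 h 22 min
Sun: 10:42–19:06 = 8 h 24 min; less 60 min break → 7 h 24 min
Total: 8 h 21 min + 4 h 14 min + 6 h 41 min + 5 h 28 min + 7 h 54 min + 7 h 22 min + 7 h 24 min = 47 h 24 min.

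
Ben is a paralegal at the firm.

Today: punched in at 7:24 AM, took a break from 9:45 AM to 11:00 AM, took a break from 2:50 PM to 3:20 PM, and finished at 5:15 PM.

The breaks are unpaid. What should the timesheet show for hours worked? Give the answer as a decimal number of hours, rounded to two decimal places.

Today: 7:24 AM–5:15 PM = 9 h 51 min; less 105 min break → 8 h 6 min

8.10 hours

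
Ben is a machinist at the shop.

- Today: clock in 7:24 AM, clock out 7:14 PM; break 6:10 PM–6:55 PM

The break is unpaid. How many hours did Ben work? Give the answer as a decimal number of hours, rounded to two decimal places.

11.08 hours

Today: 7:24 AM–7:14 PM = 11 h 50 min; less 45 min break → 11 h 5 min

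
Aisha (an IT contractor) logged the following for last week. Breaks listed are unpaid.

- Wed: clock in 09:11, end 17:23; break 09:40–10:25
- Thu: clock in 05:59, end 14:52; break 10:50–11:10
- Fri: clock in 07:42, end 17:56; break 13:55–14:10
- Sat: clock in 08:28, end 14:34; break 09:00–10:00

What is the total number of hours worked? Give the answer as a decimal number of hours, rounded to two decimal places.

Wed: 09:11–17:23 = 8 h 12 min; less 45 min break → 7 h 27 min
Thu: 05:59–14:52 = 8 h 53 min; less 20 min break → 8 h 33 min
Fri: 07:42–17:56 = 10 h 14 min; less 15 min break → 9 h 59 min
Sat: 08:28–14:34 = 6 h 6 min; less 60 min break → 5 h 6 min
Total: 7 h 27 min + 8 h 33 min + 9 h 59 min + 5 h 6 min = 31 h 5 min.

31.08 hours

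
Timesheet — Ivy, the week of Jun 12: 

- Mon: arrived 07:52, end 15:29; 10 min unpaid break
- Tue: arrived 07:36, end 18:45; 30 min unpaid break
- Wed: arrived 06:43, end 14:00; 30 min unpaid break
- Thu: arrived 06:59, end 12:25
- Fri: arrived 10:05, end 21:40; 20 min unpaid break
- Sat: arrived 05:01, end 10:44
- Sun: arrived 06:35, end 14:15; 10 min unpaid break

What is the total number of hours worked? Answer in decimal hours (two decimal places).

Mon: 07:52–15:29 = 7 h 37 min; less 10 min break → 7 h 27 min
Tue: 07:36–18:45 = 11 h 9 min; less 30 min break → 10 h 39 min
Wed: 06:43–14:00 = 7 h 17 min; less 30 min break → 6 h 47 min
Thu: 06:59–12:25 = 5 h 26 min
Fri: 10:05–21:40 = 11 h 35 min; less 20 min break → 11 h 15 min
Sat: 05:01–10:44 = 5 h 43 min
Sun: 06:35–14:15 = 7 h 40 min; less 10 min break → 7 h 30 min
Total: 7 h 27 min + 10 h 39 min + 6 h 47 min + 5 h 26 min + 11 h 15 min + 5 h 43 min + 7 h 30 min = 54 h 47 min.

54.78 hours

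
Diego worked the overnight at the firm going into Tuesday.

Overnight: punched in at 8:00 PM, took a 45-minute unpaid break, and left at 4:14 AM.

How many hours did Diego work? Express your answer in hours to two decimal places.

Overnight: 8:00 PM → midnight = 4 h 0 min; midnight → 4:14 AM = 4 h 14 min; span 8 h 14 min; less 45 min break → 7 h 29 min

7.48 hours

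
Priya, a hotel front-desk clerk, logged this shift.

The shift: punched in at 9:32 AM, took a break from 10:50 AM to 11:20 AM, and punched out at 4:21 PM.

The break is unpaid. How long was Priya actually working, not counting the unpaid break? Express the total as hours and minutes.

6 h 19 min

The shift: 9:32 AM–4:21 PM = 6 h 49 min; less 30 min break → 6 h 19 min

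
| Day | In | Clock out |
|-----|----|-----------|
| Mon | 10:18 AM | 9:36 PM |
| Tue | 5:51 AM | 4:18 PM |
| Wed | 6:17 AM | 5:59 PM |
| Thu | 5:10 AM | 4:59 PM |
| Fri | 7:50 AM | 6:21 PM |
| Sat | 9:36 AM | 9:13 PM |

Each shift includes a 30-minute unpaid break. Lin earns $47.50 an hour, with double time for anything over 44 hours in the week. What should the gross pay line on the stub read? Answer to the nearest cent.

$4028.00

Mon: 10:18 AM–9:36 PM = 11 h 18 min; less 30 min break → 10 h 48 min
Tue: 5:51 AM–4:18 PM = 10 h 27 min; less 30 min break → 9 h 57 min
Wed: 6:17 AM–5:59 PM = 11 h 42 min; less 30 min break → 11 h 12 min
Thu: 5:10 AM–4:59 PM = 11 h 49 min; less 30 min break → 11 h 19 min
Fri: 7:50 AM–6:21 PM = 10 h 31 min; less 30 min break → 10 h 1 min
Sat: 9:36 AM–9:13 PM = 11 h 37 min; less 30 min break → 11 h 7 min
Total worked: 64 h 24 min = 3864 min.
Regular 44 h 0 min = 2640 min at $47.50/h; overtime 20 h 24 min = 1224 min at $95.00/h.
Pay = (2640 × $47.50 + 1224 × $95.00) ÷ 60 = $4028.00.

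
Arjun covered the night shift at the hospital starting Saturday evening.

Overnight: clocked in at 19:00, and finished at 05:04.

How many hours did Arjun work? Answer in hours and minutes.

10 h 4 min

Overnight: 19:00 → midnight = 5 h 0 min; midnight → 05:04 = 5 h 4 min; span 10 h 4 min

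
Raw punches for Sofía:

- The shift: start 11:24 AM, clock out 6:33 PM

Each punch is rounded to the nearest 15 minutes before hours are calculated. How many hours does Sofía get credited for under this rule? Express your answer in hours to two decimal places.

The shift: in 11:24 AM→11:30 AM, out 6:33 PM→6:30 PM; 7 h 0 min

7.00 hours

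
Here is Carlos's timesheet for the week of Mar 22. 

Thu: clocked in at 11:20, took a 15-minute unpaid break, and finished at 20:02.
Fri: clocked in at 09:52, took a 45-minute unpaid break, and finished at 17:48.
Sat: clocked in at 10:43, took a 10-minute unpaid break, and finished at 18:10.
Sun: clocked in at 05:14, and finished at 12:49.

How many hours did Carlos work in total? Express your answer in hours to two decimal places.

30.50 hours

Thu: 11:20–20:02 = 8 h 42 min; less 15 min break → 8 h 27 min
Fri: 09:52–17:48 = 7 h 56 min; less 45 min break → 7 h 11 min
Sat: 10:43–18:10 = 7 h 27 min; less 10 min break → 7 h 17 min
Sun: 05:14–12:49 = 7 h 35 min
Total: 8 h 27 min + 7 h 11 min + 7 h 17 min + 7 h 35 min = 30 h 30 min.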